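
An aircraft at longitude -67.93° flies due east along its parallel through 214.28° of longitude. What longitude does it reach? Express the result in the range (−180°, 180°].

Start at -67.93°; shift +214.28° → +146.35°.
+146.35° already lies in (−180°, 180°].

+146.35°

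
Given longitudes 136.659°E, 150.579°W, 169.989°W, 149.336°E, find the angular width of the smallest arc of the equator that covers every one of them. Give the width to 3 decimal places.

72.762°

Sort the longitudes: -169.989°, -150.579°, +136.659°, +149.336°.
Eastward gaps between consecutive values (wrapping around): 19.410°, 287.238°, 12.677°, 40.675°.
Largest gap = 287.238° ⇒ minimal covering band is its complement: 360° − 287.238° = 72.762°.
Band runs from +136.659° eastward to -150.579°, crossing the antimeridian.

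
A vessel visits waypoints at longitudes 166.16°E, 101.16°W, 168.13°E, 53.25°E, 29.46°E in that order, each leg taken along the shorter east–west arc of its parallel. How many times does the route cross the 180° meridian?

2

Leg 1: +166.16° → -101.16°, shortest Δλ = 92.68° (east) — crosses 180°.
Leg 2: -101.16° → +168.13°, shortest Δλ = -90.71° (west) — crosses 180°.
Leg 3: +168.13° → +53.25°, shortest Δλ = -114.88° (west) — does not cross 180°.
Leg 4: +53.25° → +29.46°, shortest Δλ = -23.79° (west) — does not cross 180°.
Total crossings: 2.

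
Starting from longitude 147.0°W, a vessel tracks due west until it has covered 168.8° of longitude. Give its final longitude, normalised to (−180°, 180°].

44.2°E

Start at -147.0°; shift −168.8° → -315.8°.
-315.8° lies outside (−180°, 180°]; add 360° → +44.2°.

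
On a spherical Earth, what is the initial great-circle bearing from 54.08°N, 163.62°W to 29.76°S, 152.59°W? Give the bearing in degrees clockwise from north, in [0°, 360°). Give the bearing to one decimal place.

170.4°

Δλ = -152.59 − -163.62 = 11.03°.
θ = atan2( sin Δλ · cos φ₂ , cos φ₁ · sin φ₂ − sin φ₁ · cos φ₂ · cos Δλ )
  = atan2(0.16609, -0.98124) = 170.393° → normalised to [0°, 360°): 170.393°.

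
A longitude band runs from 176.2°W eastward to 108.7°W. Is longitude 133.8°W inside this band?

Yes

Band width going east from -176.2° to -108.7°: ((-108.7 − -176.2) mod 360) = 67.5°.
Offset of -133.8° east of the west edge: ((-133.8 − -176.2) mod 360) = 42.4°.
42.4° ≤ 67.5° ⇒ inside.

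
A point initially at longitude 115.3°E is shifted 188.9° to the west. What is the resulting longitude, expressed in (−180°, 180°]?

73.6°W

Start at +115.3°; shift −188.9° → -73.6°.
-73.6° already lies in (−180°, 180°].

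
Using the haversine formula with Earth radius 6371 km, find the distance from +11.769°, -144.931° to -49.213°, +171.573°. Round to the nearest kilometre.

8003 km

Δλ = 171.573 − -144.931 = 316.504°; wrapped into (−180°, 180°]: -43.496°.
Δφ = -49.213 − 11.769 = -60.982°.
a = sin²(Δφ/2) + cos φ₁ · cos φ₂ · sin²(Δλ/2) = 0.345256.
c = 2·atan2(√a, √(1−a)) = 1.25614 rad → d = 6371·c ≈ 8002.88 km.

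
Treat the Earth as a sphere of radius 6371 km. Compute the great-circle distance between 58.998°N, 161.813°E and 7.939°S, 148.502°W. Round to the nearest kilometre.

8649 km

Δλ = -148.502 − 161.813 = -310.315°; wrapped into (−180°, 180°]: 49.685°.
Δφ = -7.939 − 58.998 = -66.937°.
a = sin²(Δφ/2) + cos φ₁ · cos φ₂ · sin²(Δλ/2) = 0.394169.
c = 2·atan2(√a, √(1−a)) = 1.35752 rad → d = 6371·c ≈ 8648.77 km.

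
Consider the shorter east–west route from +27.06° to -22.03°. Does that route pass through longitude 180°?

Signed shortest Δλ = ((-22.03 − 27.06 + 180) mod 360) − 180 = -49.09°.
Going west by 49.09° from +27.06° reaches -22.03° without touching 180°.

No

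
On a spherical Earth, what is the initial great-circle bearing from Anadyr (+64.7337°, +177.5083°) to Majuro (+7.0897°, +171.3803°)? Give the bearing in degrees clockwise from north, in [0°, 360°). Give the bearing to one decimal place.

Δλ = 171.3803 − 177.5083 = -6.1280°.
θ = atan2( sin Δλ · cos φ₂ , cos φ₁ · sin φ₂ − sin φ₁ · cos φ₂ · cos Δλ )
  = atan2(-0.10593, -0.83961) = -172.809° → normalised to [0°, 360°): 187.191°.

187.2°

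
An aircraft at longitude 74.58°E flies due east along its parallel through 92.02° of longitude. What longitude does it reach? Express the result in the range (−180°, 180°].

166.60°E

Start at +74.58°; shift +92.02° → +166.60°.
+166.60° already lies in (−180°, 180°].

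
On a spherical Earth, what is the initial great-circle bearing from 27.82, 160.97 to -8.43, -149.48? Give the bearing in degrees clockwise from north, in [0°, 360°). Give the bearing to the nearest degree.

120°

Δλ = -149.48 − 160.97 = -310.45°; wrapped into (−180°, 180°]: 49.55°.
θ = atan2( sin Δλ · cos φ₂ , cos φ₁ · sin φ₂ − sin φ₁ · cos φ₂ · cos Δλ )
  = atan2(0.75275, -0.42917) = 119.689° → normalised to [0°, 360°): 119.689°.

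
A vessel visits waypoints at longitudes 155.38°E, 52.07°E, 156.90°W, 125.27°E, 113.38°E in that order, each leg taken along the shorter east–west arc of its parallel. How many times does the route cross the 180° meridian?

Leg 1: +155.38° → +52.07°, shortest Δλ = -103.31° (west) — does not cross 180°.
Leg 2: +52.07° → -156.90°, shortest Δλ = 151.03° (east) — crosses 180°.
Leg 3: -156.90° → +125.27°, shortest Δλ = -77.83° (west) — crosses 180°.
Leg 4: +125.27° → +113.38°, shortest Δλ = -11.89° (west) — does not cross 180°.
Total crossings: 2.

2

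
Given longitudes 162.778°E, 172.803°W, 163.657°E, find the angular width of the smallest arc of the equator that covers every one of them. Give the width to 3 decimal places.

24.419°

Sort the longitudes: -172.803°, +162.778°, +163.657°.
Eastward gaps between consecutive values (wrapping around): 335.581°, 0.879°, 23.540°.
Largest gap = 335.581° ⇒ minimal covering band is its complement: 360° − 335.581° = 24.419°.
Band runs from +162.778° eastward to -172.803°, crossing the antimeridian.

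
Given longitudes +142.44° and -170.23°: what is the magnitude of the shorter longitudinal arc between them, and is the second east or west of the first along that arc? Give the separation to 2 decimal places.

Raw difference: -170.23 − 142.44 = -312.67°.
Normalise into (−180°, 180°]: -312.67° + 360° = 47.33°.
Positive ⇒ the second point lies to the east; separation 47.33°.

47.33° east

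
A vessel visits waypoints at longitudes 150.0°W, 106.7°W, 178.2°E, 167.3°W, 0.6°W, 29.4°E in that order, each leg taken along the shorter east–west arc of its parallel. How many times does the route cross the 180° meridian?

Leg 1: -150.0° → -106.7°, shortest Δλ = 43.3° (east) — does not cross 180°.
Leg 2: -106.7° → +178.2°, shortest Δλ = -75.1° (west) — crosses 180°.
Leg 3: +178.2° → -167.3°, shortest Δλ = 14.5° (east) — crosses 180°.
Leg 4: -167.3° → -0.6°, shortest Δλ = 166.7° (east) — does not cross 180°.
Leg 5: -0.6° → +29.4°, shortest Δλ = 30.0° (east) — does not cross 180°.
Total crossings: 2.

2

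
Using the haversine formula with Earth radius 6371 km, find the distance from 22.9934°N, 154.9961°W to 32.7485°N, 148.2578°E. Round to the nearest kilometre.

5617 km

Δλ = 148.2578 − -154.9961 = 303.2539°; wrapped into (−180°, 180°]: -56.7461°.
Δφ = 32.7485 − 22.9934 = 9.7551°.
a = sin²(Δφ/2) + cos φ₁ · cos φ₂ · sin²(Δλ/2) = 0.182070.
c = 2·atan2(√a, √(1−a)) = 0.88167 rad → d = 6371·c ≈ 5617.15 km.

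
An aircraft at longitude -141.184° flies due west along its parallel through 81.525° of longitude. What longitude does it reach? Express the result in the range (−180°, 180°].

Start at -141.184°; shift −81.525° → -222.709°.
-222.709° lies outside (−180°, 180°]; add 360° → +137.291°.

+137.291°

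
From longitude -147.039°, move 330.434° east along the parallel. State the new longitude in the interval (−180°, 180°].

Start at -147.039°; shift +330.434° → +183.395°.
+183.395° lies outside (−180°, 180°]; subtract 360° → -176.605°.

-176.605°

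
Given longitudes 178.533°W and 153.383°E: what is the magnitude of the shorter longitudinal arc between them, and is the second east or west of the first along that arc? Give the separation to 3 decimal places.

Raw difference: 153.383 − -178.533 = 331.916°.
Normalise into (−180°, 180°]: 331.916° − 360° = -28.084°.
Negative ⇒ the second point lies to the west; separation 28.084°.

28.084° west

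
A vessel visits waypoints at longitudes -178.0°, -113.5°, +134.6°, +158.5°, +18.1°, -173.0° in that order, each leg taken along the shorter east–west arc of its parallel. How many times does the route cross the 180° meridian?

Leg 1: -178.0° → -113.5°, shortest Δλ = 64.5° (east) — does not cross 180°.
Leg 2: -113.5° → +134.6°, shortest Δλ = -111.9° (west) — crosses 180°.
Leg 3: +134.6° → +158.5°, shortest Δλ = 23.9° (east) — does not cross 180°.
Leg 4: +158.5° → +18.1°, shortest Δλ = -140.4° (west) — does not cross 180°.
Leg 5: +18.1° → -173.0°, shortest Δλ = 168.9° (east) — crosses 180°.
Total crossings: 2.

2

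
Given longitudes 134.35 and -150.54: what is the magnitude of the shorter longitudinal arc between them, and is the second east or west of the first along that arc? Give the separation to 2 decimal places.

75.11° east

Raw difference: -150.54 − 134.35 = -284.89°.
Normalise into (−180°, 180°]: -284.89° + 360° = 75.11°.
Positive ⇒ the second point lies to the east; separation 75.11°.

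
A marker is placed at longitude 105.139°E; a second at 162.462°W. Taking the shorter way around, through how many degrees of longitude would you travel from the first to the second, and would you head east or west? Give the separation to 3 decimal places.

Raw difference: -162.462 − 105.139 = -267.601°.
Normalise into (−180°, 180°]: -267.601° + 360° = 92.399°.
Positive ⇒ the second point lies to the east; separation 92.399°.

92.399° east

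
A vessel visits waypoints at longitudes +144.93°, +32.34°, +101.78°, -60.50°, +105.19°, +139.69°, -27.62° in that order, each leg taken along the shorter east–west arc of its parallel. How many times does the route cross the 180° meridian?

0

Leg 1: +144.93° → +32.34°, shortest Δλ = -112.59° (west) — does not cross 180°.
Leg 2: +32.34° → +101.78°, shortest Δλ = 69.44° (east) — does not cross 180°.
Leg 3: +101.78° → -60.50°, shortest Δλ = -162.28° (west) — does not cross 180°.
Leg 4: -60.50° → +105.19°, shortest Δλ = 165.69° (east) — does not cross 180°.
Leg 5: +105.19° → +139.69°, shortest Δλ = 34.5° (east) — does not cross 180°.
Leg 6: +139.69° → -27.62°, shortest Δλ = -167.31° (west) — does not cross 180°.
Total crossings: 0.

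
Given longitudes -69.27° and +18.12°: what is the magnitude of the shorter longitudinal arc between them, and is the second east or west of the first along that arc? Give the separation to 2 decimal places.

Raw difference: 18.12 − -69.27 = 87.39°.
Normalise into (−180°, 180°]: 87.39° stays 87.39°.
Positive ⇒ the second point lies to the east; separation 87.39°.

87.39° east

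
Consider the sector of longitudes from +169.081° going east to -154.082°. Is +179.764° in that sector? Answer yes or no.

Band width going east from +169.081° to -154.082°: ((-154.082 − 169.081) mod 360) = 36.837°.
Offset of +179.764° east of the west edge: ((179.764 − 169.081) mod 360) = 10.683°.
10.683° ≤ 36.837° ⇒ inside.

Yes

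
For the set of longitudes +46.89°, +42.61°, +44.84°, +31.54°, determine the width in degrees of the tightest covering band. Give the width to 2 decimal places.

15.35°

Sort the longitudes: +31.54°, +42.61°, +44.84°, +46.89°.
Eastward gaps between consecutive values (wrapping around): 11.07°, 2.23°, 2.05°, 344.65°.
Largest gap = 344.65° ⇒ minimal covering band is its complement: 360° − 344.65° = 15.35°.
Band runs from +31.54° eastward to +46.89°.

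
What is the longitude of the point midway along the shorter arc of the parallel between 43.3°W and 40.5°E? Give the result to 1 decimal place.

Signed shortest Δλ from -43.3° to +40.5° is +83.8°.
Midpoint longitude = -43.3° + (+83.8°)/2 = -43.3° + 41.9° = -1.4°.

1.4°W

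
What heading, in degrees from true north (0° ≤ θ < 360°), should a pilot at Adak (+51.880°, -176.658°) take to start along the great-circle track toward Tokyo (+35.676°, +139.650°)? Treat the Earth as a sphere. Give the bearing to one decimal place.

Δλ = 139.650 − -176.658 = 316.308°; wrapped into (−180°, 180°]: -43.692°.
θ = atan2( sin Δλ · cos φ₂ , cos φ₁ · sin φ₂ − sin φ₁ · cos φ₂ · cos Δλ )
  = atan2(-0.56114, -0.10208) = -100.310° → normalised to [0°, 360°): 259.690°.

259.7°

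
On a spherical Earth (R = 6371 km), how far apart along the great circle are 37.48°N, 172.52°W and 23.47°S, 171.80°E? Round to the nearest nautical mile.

Δλ = 171.80 − -172.52 = 344.32°; wrapped into (−180°, 180°]: -15.68°.
Δφ = -23.47 − 37.48 = -60.95°.
a = sin²(Δφ/2) + cos φ₁ · cos φ₂ · sin²(Δλ/2) = 0.270758.
c = 2·atan2(√a, √(1−a)) = 1.09451 rad → d = 6371·c ≈ 6973.11 km ≈ 3765.18 nmi.

3765 nmi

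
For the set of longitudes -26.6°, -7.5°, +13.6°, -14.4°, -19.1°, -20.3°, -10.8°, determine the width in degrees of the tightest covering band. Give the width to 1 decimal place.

40.2°

Sort the longitudes: -26.6°, -20.3°, -19.1°, -14.4°, -10.8°, -7.5°, +13.6°.
Eastward gaps between consecutive values (wrapping around): 6.3°, 1.2°, 4.7°, 3.6°, 3.3°, 21.1°, 319.8°.
Largest gap = 319.8° ⇒ minimal covering band is its complement: 360° − 319.8° = 40.2°.
Band runs from -26.6° eastward to +13.6°.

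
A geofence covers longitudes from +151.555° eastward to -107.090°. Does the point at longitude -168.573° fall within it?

Yes

Band width going east from +151.555° to -107.090°: ((-107.090 − 151.555) mod 360) = 101.355°.
Offset of -168.573° east of the west edge: ((-168.573 − 151.555) mod 360) = 39.872°.
39.872° ≤ 101.355° ⇒ inside.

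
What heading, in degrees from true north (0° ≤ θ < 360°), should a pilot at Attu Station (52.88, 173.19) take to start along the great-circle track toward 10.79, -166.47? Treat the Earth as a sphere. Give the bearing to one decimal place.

Δλ = -166.47 − 173.19 = -339.66°; wrapped into (−180°, 180°]: 20.34°.
θ = atan2( sin Δλ · cos φ₂ , cos φ₁ · sin φ₂ − sin φ₁ · cos φ₂ · cos Δλ )
  = atan2(0.34144, -0.62146) = 151.214° → normalised to [0°, 360°): 151.214°.

151.2°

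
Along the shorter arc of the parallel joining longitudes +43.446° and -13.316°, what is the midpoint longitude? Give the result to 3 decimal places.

Signed shortest Δλ from +43.446° to -13.316° is -56.762°.
Midpoint longitude = +43.446° + (-56.762°)/2 = +43.446° − 28.381° = +15.065°.

+15.065°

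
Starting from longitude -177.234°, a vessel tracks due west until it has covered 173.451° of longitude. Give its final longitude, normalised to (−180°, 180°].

Start at -177.234°; shift −173.451° → -350.685°.
-350.685° lies outside (−180°, 180°]; add 360° → +9.315°.

+9.315°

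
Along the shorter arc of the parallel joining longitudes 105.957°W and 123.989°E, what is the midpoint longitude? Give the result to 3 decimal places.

170.984°W

Signed shortest Δλ from -105.957° to +123.989° is -130.054°.
Midpoint longitude = -105.957° + (-130.054°)/2 = -105.957° − 65.027° = -170.984°.
(The naïve average (-105.957 + +123.989)/2 = 9.016° is on the wrong side of the globe.)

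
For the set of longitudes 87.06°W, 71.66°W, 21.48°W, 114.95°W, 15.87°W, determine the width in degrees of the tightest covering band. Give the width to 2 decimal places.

Sort the longitudes: -114.95°, -87.06°, -71.66°, -21.48°, -15.87°.
Eastward gaps between consecutive values (wrapping around): 27.89°, 15.40°, 50.18°, 5.61°, 260.92°.
Largest gap = 260.92° ⇒ minimal covering band is its complement: 360° − 260.92° = 99.08°.
Band runs from -114.95° eastward to -15.87°.

99.08°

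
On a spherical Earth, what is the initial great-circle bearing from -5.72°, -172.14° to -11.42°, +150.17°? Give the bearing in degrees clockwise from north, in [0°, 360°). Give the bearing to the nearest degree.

Δλ = 150.17 − -172.14 = 322.31°; wrapped into (−180°, 180°]: -37.69°.
θ = atan2( sin Δλ · cos φ₂ , cos φ₁ · sin φ₂ − sin φ₁ · cos φ₂ · cos Δλ )
  = atan2(-0.59928, -0.11971) = -101.296° → normalised to [0°, 360°): 258.704°.

259°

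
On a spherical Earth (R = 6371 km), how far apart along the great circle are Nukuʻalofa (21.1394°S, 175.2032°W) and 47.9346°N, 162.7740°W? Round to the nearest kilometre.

7780 km

Δλ = -162.7740 − -175.2032 = 12.4292°.
Δφ = 47.9346 − -21.1394 = 69.0740°.
a = sin²(Δφ/2) + cos φ₁ · cos φ₂ · sin²(Δλ/2) = 0.328742.
c = 2·atan2(√a, √(1−a)) = 1.22120 rad → d = 6371·c ≈ 7780.28 km.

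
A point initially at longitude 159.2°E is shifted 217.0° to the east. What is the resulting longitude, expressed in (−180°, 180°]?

16.2°E

Start at +159.2°; shift +217.0° → +376.2°.
+376.2° lies outside (−180°, 180°]; subtract 360° → +16.2°.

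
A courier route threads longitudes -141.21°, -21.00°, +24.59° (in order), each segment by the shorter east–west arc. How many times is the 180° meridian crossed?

Leg 1: -141.21° → -21.00°, shortest Δλ = 120.21° (east) — does not cross 180°.
Leg 2: -21.00° → +24.59°, shortest Δλ = 45.59° (east) — does not cross 180°.
Total crossings: 0.

0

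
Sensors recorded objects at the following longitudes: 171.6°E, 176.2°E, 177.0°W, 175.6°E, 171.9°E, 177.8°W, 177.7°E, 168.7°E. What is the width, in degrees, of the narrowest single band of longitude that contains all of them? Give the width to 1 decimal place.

Sort the longitudes: -177.8°, -177.0°, +168.7°, +171.6°, +171.9°, +175.6°, +176.2°, +177.7°.
Eastward gaps between consecutive values (wrapping around): 0.8°, 345.7°, 2.9°, 0.3°, 3.7°, 0.6°, 1.5°, 4.5°.
Largest gap = 345.7° ⇒ minimal covering band is its complement: 360° − 345.7° = 14.3°.
Band runs from +168.7° eastward to -177.0°, crossing the antimeridian.

14.3°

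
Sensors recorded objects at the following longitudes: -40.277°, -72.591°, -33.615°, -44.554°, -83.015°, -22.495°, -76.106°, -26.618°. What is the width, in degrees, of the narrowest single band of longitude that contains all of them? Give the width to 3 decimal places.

60.520°

Sort the longitudes: -83.015°, -76.106°, -72.591°, -44.554°, -40.277°, -33.615°, -26.618°, -22.495°.
Eastward gaps between consecutive values (wrapping around): 6.909°, 3.515°, 28.037°, 4.277°, 6.662°, 6.997°, 4.123°, 299.480°.
Largest gap = 299.480° ⇒ minimal covering band is its complement: 360° − 299.480° = 60.520°.
Band runs from -83.015° eastward to -22.495°.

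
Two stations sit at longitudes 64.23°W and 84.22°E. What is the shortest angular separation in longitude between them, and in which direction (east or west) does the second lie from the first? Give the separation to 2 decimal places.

148.45° east

Raw difference: 84.22 − -64.23 = 148.45°.
Normalise into (−180°, 180°]: 148.45° stays 148.45°.
Positive ⇒ the second point lies to the east; separation 148.45°.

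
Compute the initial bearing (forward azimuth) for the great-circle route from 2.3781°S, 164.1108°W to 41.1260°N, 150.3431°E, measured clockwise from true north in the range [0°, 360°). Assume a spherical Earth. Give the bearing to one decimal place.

Δλ = 150.3431 − -164.1108 = 314.4539°; wrapped into (−180°, 180°]: -45.5461°.
θ = atan2( sin Δλ · cos φ₂ , cos φ₁ · sin φ₂ − sin φ₁ · cos φ₂ · cos Δλ )
  = atan2(-0.53769, 0.67904) = -38.374° → normalised to [0°, 360°): 321.626°.

321.6°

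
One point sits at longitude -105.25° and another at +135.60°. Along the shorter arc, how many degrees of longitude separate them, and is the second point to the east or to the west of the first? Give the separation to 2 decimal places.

Raw difference: 135.60 − -105.25 = 240.85°.
Normalise into (−180°, 180°]: 240.85° − 360° = -119.15°.
Negative ⇒ the second point lies to the west; separation 119.15°.

119.15° west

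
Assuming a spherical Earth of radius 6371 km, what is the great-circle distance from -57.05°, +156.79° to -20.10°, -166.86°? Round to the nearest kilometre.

5070 km

Δλ = -166.86 − 156.79 = -323.65°; wrapped into (−180°, 180°]: 36.35°.
Δφ = -20.10 − -57.05 = 36.95°.
a = sin²(Δφ/2) + cos φ₁ · cos φ₂ · sin²(Δλ/2) = 0.150116.
c = 2·atan2(√a, √(1−a)) = 0.79572 rad → d = 6371·c ≈ 5069.55 km.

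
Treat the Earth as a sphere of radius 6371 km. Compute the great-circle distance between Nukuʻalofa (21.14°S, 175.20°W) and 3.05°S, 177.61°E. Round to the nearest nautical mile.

1165 nmi

Δλ = 177.61 − -175.20 = 352.81°; wrapped into (−180°, 180°]: -7.19°.
Δφ = -3.05 − -21.14 = 18.09°.
a = sin²(Δφ/2) + cos φ₁ · cos φ₂ · sin²(Δλ/2) = 0.028377.
c = 2·atan2(√a, √(1−a)) = 0.33852 rad → d = 6371·c ≈ 2156.73 km ≈ 1164.54 nmi.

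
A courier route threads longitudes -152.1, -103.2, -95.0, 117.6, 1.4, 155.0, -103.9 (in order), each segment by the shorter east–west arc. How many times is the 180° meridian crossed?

Leg 1: -152.1° → -103.2°, shortest Δλ = 48.9° (east) — does not cross 180°.
Leg 2: -103.2° → -95.0°, shortest Δλ = 8.2° (east) — does not cross 180°.
Leg 3: -95.0° → +117.6°, shortest Δλ = -147.4° (west) — crosses 180°.
Leg 4: +117.6° → +1.4°, shortest Δλ = -116.2° (west) — does not cross 180°.
Leg 5: +1.4° → +155.0°, shortest Δλ = 153.6° (east) — does not cross 180°.
Leg 6: +155.0° → -103.9°, shortest Δλ = 101.1° (east) — crosses 180°.
Total crossings: 2.

2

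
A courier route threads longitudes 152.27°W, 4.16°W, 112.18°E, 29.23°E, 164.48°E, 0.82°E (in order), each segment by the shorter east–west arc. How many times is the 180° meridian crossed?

0

Leg 1: -152.27° → -4.16°, shortest Δλ = 148.11° (east) — does not cross 180°.
Leg 2: -4.16° → +112.18°, shortest Δλ = 116.34° (east) — does not cross 180°.
Leg 3: +112.18° → +29.23°, shortest Δλ = -82.95° (west) — does not cross 180°.
Leg 4: +29.23° → +164.48°, shortest Δλ = 135.25° (east) — does not cross 180°.
Leg 5: +164.48° → +0.82°, shortest Δλ = -163.66° (west) — does not cross 180°.
Total crossings: 0.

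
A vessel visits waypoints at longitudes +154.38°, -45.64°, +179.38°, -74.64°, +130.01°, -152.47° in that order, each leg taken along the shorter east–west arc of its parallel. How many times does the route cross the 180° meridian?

5

Leg 1: +154.38° → -45.64°, shortest Δλ = 159.98° (east) — crosses 180°.
Leg 2: -45.64° → +179.38°, shortest Δλ = -134.98° (west) — crosses 180°.
Leg 3: +179.38° → -74.64°, shortest Δλ = 105.98° (east) — crosses 180°.
Leg 4: -74.64° → +130.01°, shortest Δλ = -155.35° (west) — crosses 180°.
Leg 5: +130.01° → -152.47°, shortest Δλ = 77.52° (east) — crosses 180°.
Total crossings: 5.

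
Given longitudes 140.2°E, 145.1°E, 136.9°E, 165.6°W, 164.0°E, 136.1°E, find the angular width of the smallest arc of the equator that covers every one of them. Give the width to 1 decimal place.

58.3°

Sort the longitudes: -165.6°, +136.1°, +136.9°, +140.2°, +145.1°, +164.0°.
Eastward gaps between consecutive values (wrapping around): 301.7°, 0.8°, 3.3°, 4.9°, 18.9°, 30.4°.
Largest gap = 301.7° ⇒ minimal covering band is its complement: 360° − 301.7° = 58.3°.
Band runs from +136.1° eastward to -165.6°, crossing the antimeridian.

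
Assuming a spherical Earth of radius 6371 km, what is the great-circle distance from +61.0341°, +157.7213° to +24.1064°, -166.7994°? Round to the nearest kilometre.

Δλ = -166.7994 − 157.7213 = -324.5207°; wrapped into (−180°, 180°]: 35.4793°.
Δφ = 24.1064 − 61.0341 = -36.9277°.
a = sin²(Δφ/2) + cos φ₁ · cos φ₂ · sin²(Δλ/2) = 0.141342.
c = 2·atan2(√a, √(1−a)) = 0.77085 rad → d = 6371·c ≈ 4911.11 km.

4911 km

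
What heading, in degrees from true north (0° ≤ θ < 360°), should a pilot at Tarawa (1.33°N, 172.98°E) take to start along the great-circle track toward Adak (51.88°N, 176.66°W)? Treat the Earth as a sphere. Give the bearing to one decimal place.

8.2°

Δλ = -176.66 − 172.98 = -349.64°; wrapped into (−180°, 180°]: 10.36°.
θ = atan2( sin Δλ · cos φ₂ , cos φ₁ · sin φ₂ − sin φ₁ · cos φ₂ · cos Δλ )
  = atan2(0.11101, 0.77241) = 8.179° → normalised to [0°, 360°): 8.179°.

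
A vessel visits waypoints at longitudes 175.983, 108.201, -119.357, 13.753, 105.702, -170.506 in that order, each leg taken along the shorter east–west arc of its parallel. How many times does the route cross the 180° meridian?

Leg 1: +175.983° → +108.201°, shortest Δλ = -67.782° (west) — does not cross 180°.
Leg 2: +108.201° → -119.357°, shortest Δλ = 132.442° (east) — crosses 180°.
Leg 3: -119.357° → +13.753°, shortest Δλ = 133.11° (east) — does not cross 180°.
Leg 4: +13.753° → +105.702°, shortest Δλ = 91.949° (east) — does not cross 180°.
Leg 5: +105.702° → -170.506°, shortest Δλ = 83.792° (east) — crosses 180°.
Total crossings: 2.

2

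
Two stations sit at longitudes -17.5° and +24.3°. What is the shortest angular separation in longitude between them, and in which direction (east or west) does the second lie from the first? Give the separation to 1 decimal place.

Raw difference: 24.3 − -17.5 = 41.8°.
Normalise into (−180°, 180°]: 41.8° stays 41.8°.
Positive ⇒ the second point lies to the east; separation 41.8°.

41.8° east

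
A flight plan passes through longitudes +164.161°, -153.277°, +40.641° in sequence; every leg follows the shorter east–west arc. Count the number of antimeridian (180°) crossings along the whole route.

2

Leg 1: +164.161° → -153.277°, shortest Δλ = 42.562° (east) — crosses 180°.
Leg 2: -153.277° → +40.641°, shortest Δλ = -166.082° (west) — crosses 180°.
Total crossings: 2.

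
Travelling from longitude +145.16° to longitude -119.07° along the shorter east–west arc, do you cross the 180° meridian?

Naïve |-119.07 − 145.16| = 264.23° > 180°, so the shorter arc goes the other way round — across 180°.
Signed shortest Δλ = ((-119.07 − 145.16 + 180) mod 360) − 180 = 95.77°.
Going east by 95.77° from +145.16° passes through 180° before reaching -119.07°.

Yes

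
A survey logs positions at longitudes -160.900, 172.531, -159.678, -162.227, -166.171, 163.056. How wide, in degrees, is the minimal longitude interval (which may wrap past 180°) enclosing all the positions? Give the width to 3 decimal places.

37.266°

Sort the longitudes: -166.171°, -162.227°, -160.900°, -159.678°, +163.056°, +172.531°.
Eastward gaps between consecutive values (wrapping around): 3.944°, 1.327°, 1.222°, 322.734°, 9.475°, 21.298°.
Largest gap = 322.734° ⇒ minimal covering band is its complement: 360° − 322.734° = 37.266°.
Band runs from +163.056° eastward to -159.678°, crossing the antimeridian.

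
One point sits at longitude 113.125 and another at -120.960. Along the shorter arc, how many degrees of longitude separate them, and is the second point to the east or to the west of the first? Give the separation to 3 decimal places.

125.915° east

Raw difference: -120.960 − 113.125 = -234.085°.
Normalise into (−180°, 180°]: -234.085° + 360° = 125.915°.
Positive ⇒ the second point lies to the east; separation 125.915°.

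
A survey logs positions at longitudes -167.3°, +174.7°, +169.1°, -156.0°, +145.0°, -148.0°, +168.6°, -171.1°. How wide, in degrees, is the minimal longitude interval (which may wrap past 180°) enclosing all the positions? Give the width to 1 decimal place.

Sort the longitudes: -171.1°, -167.3°, -156.0°, -148.0°, +145.0°, +168.6°, +169.1°, +174.7°.
Eastward gaps between consecutive values (wrapping around): 3.8°, 11.3°, 8.0°, 293.0°, 23.6°, 0.5°, 5.6°, 14.2°.
Largest gap = 293.0° ⇒ minimal covering band is its complement: 360° − 293.0° = 67.0°.
Band runs from +145.0° eastward to -148.0°, crossing the antimeridian.

67.0°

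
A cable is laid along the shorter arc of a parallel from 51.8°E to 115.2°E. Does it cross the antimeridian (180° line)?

Signed shortest Δλ = ((115.2 − 51.8 + 180) mod 360) − 180 = 63.4°.
Going east by 63.4° from +51.8° reaches +115.2° without touching 180°.

No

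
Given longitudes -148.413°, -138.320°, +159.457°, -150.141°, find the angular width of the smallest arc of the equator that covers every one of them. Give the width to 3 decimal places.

62.223°

Sort the longitudes: -150.141°, -148.413°, -138.320°, +159.457°.
Eastward gaps between consecutive values (wrapping around): 1.728°, 10.093°, 297.777°, 50.402°.
Largest gap = 297.777° ⇒ minimal covering band is its complement: 360° − 297.777° = 62.223°.
Band runs from +159.457° eastward to -138.320°, crossing the antimeridian.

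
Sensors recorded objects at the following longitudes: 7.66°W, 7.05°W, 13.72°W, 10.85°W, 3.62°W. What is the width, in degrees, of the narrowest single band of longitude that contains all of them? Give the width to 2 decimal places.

Sort the longitudes: -13.72°, -10.85°, -7.66°, -7.05°, -3.62°.
Eastward gaps between consecutive values (wrapping around): 2.87°, 3.19°, 0.61°, 3.43°, 349.90°.
Largest gap = 349.90° ⇒ minimal covering band is its complement: 360° − 349.90° = 10.10°.
Band runs from -13.72° eastward to -3.62°.

10.10°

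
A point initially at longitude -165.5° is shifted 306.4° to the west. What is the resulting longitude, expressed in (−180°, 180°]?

Start at -165.5°; shift −306.4° → -471.9°.
-471.9° lies outside (−180°, 180°]; add 360° → -111.9°.

-111.9°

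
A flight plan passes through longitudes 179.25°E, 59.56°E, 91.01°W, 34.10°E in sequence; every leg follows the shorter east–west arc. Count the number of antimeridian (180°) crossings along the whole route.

Leg 1: +179.25° → +59.56°, shortest Δλ = -119.69° (west) — does not cross 180°.
Leg 2: +59.56° → -91.01°, shortest Δλ = -150.57° (west) — does not cross 180°.
Leg 3: -91.01° → +34.10°, shortest Δλ = 125.11° (east) — does not cross 180°.
Total crossings: 0.

0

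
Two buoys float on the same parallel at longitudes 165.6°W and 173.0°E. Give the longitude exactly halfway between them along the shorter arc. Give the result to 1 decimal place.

176.3°W

Signed shortest Δλ from -165.6° to +173.0° is -21.4°.
Midpoint longitude = -165.6° + (-21.4°)/2 = -165.6° − 10.7° = -176.3°.
(The naïve average (-165.6 + +173.0)/2 = 3.7° is on the wrong side of the globe.)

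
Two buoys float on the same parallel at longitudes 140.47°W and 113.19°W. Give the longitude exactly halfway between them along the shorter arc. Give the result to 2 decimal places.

126.83°W

Signed shortest Δλ from -140.47° to -113.19° is +27.28°.
Midpoint longitude = -140.47° + (+27.28°)/2 = -140.47° + 13.64° = -126.83°.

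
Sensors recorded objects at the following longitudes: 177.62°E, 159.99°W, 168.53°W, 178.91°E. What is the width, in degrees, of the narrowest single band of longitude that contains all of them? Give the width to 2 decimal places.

Sort the longitudes: -168.53°, -159.99°, +177.62°, +178.91°.
Eastward gaps between consecutive values (wrapping around): 8.54°, 337.61°, 1.29°, 12.56°.
Largest gap = 337.61° ⇒ minimal covering band is its complement: 360° − 337.61° = 22.39°.
Band runs from +177.62° eastward to -159.99°, crossing the antimeridian.

22.39°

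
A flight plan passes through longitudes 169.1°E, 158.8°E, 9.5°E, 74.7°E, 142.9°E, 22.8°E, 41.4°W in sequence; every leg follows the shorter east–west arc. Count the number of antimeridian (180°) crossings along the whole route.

Leg 1: +169.1° → +158.8°, shortest Δλ = -10.3° (west) — does not cross 180°.
Leg 2: +158.8° → +9.5°, shortest Δλ = -149.3° (west) — does not cross 180°.
Leg 3: +9.5° → +74.7°, shortest Δλ = 65.2° (east) — does not cross 180°.
Leg 4: +74.7° → +142.9°, shortest Δλ = 68.2° (east) — does not cross 180°.
Leg 5: +142.9° → +22.8°, shortest Δλ = -120.1° (west) — does not cross 180°.
Leg 6: +22.8° → -41.4°, shortest Δλ = -64.2° (west) — does not cross 180°.
Total crossings: 0.

0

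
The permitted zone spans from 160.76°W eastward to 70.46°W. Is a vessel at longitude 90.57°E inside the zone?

No

Band width going east from -160.76° to -70.46°: ((-70.46 − -160.76) mod 360) = 90.30°.
Offset of +90.57° east of the west edge: ((90.57 − -160.76) mod 360) = 251.33°.
251.33° > 90.30° ⇒ outside.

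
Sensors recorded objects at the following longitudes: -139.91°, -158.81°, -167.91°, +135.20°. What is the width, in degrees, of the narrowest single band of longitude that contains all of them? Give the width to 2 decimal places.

Sort the longitudes: -167.91°, -158.81°, -139.91°, +135.20°.
Eastward gaps between consecutive values (wrapping around): 9.10°, 18.90°, 275.11°, 56.89°.
Largest gap = 275.11° ⇒ minimal covering band is its complement: 360° − 275.11° = 84.89°.
Band runs from +135.20° eastward to -139.91°, crossing the antimeridian.

84.89°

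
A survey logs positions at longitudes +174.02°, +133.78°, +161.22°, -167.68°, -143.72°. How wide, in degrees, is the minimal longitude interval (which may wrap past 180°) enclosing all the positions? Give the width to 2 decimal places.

Sort the longitudes: -167.68°, -143.72°, +133.78°, +161.22°, +174.02°.
Eastward gaps between consecutive values (wrapping around): 23.96°, 277.50°, 27.44°, 12.80°, 18.30°.
Largest gap = 277.50° ⇒ minimal covering band is its complement: 360° − 277.50° = 82.50°.
Band runs from +133.78° eastward to -143.72°, crossing the antimeridian.

82.50°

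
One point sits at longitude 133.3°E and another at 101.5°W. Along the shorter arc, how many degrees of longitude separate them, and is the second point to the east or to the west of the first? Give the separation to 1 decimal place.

Raw difference: -101.5 − 133.3 = -234.8°.
Normalise into (−180°, 180°]: -234.8° + 360° = 125.2°.
Positive ⇒ the second point lies to the east; separation 125.2°.

125.2° east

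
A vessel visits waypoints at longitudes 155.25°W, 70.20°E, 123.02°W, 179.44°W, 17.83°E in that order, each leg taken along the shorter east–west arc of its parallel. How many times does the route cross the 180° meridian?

3

Leg 1: -155.25° → +70.20°, shortest Δλ = -134.55° (west) — crosses 180°.
Leg 2: +70.20° → -123.02°, shortest Δλ = 166.78° (east) — crosses 180°.
Leg 3: -123.02° → -179.44°, shortest Δλ = -56.42° (west) — does not cross 180°.
Leg 4: -179.44° → +17.83°, shortest Δλ = -162.73° (west) — crosses 180°.
Total crossings: 3.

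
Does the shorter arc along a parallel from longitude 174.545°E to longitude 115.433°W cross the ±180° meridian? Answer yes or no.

Yes

Naïve |-115.433 − 174.545| = 289.978° > 180°, so the shorter arc goes the other way round — across 180°.
Signed shortest Δλ = ((-115.433 − 174.545 + 180) mod 360) − 180 = 70.022°.
Going east by 70.022° from +174.545° passes through 180° before reaching -115.433°.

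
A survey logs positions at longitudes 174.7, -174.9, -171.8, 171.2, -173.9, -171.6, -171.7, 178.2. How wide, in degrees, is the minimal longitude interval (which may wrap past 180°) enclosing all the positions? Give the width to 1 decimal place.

Sort the longitudes: -174.9°, -173.9°, -171.8°, -171.7°, -171.6°, +171.2°, +174.7°, +178.2°.
Eastward gaps between consecutive values (wrapping around): 1.0°, 2.1°, 0.1°, 0.1°, 342.8°, 3.5°, 3.5°, 6.9°.
Largest gap = 342.8° ⇒ minimal covering band is its complement: 360° − 342.8° = 17.2°.
Band runs from +171.2° eastward to -171.6°, crossing the antimeridian.

17.2°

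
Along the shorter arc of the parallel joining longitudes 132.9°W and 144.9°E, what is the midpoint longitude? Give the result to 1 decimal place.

Signed shortest Δλ from -132.9° to +144.9° is -82.2°.
Midpoint longitude = -132.9° + (-82.2°)/2 = -132.9° − 41.1° = -174.0°.
(The naïve average (-132.9 + +144.9)/2 = 6.0° is on the wrong side of the globe.)

174.0°W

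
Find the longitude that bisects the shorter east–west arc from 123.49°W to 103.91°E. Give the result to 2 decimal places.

Signed shortest Δλ from -123.49° to +103.91° is -132.60°.
Midpoint longitude = -123.49° + (-132.60°)/2 = -123.49° − 66.30° = -189.79°.
Normalise into (−180°, 180°]: +170.21°.
(The naïve average (-123.49 + +103.91)/2 = -9.79° is on the wrong side of the globe.)

170.21°E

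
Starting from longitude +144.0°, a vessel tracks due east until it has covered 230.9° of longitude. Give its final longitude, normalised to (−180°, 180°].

+14.9°

Start at +144.0°; shift +230.9° → +374.9°.
+374.9° lies outside (−180°, 180°]; subtract 360° → +14.9°.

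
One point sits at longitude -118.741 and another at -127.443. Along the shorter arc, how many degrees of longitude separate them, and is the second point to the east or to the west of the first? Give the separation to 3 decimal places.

Raw difference: -127.443 − -118.741 = -8.702°.
Normalise into (−180°, 180°]: -8.702° stays -8.702°.
Negative ⇒ the second point lies to the west; separation 8.702°.

8.702° west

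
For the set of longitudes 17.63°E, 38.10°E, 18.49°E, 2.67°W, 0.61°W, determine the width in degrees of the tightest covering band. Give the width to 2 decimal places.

Sort the longitudes: -2.67°, -0.61°, +17.63°, +18.49°, +38.10°.
Eastward gaps between consecutive values (wrapping around): 2.06°, 18.24°, 0.86°, 19.61°, 319.23°.
Largest gap = 319.23° ⇒ minimal covering band is its complement: 360° − 319.23° = 40.77°.
Band runs from -2.67° eastward to +38.10°.

40.77°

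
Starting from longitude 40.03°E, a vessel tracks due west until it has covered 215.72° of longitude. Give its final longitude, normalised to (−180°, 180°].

175.69°W

Start at +40.03°; shift −215.72° → -175.69°.
-175.69° already lies in (−180°, 180°].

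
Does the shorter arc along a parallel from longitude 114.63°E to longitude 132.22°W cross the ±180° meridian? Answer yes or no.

Naïve |-132.22 − 114.63| = 246.85° > 180°, so the shorter arc goes the other way round — across 180°.
Signed shortest Δλ = ((-132.22 − 114.63 + 180) mod 360) − 180 = 113.15°.
Going east by 113.15° from +114.63° passes through 180° before reaching -132.22°.

Yes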